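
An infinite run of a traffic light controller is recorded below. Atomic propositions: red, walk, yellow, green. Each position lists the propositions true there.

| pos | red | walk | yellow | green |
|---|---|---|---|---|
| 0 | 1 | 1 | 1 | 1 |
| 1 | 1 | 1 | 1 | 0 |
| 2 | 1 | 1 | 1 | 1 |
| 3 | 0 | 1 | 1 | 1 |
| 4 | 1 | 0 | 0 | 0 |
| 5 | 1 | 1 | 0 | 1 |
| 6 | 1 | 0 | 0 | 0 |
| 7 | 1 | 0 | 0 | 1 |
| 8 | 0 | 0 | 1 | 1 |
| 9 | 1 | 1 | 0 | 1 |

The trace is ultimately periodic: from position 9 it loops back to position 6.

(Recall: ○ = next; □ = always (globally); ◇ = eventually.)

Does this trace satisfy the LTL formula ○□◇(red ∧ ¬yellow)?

Satisfied

The position after 0 is 1; □◇(red ∧ ¬yellow) is true there.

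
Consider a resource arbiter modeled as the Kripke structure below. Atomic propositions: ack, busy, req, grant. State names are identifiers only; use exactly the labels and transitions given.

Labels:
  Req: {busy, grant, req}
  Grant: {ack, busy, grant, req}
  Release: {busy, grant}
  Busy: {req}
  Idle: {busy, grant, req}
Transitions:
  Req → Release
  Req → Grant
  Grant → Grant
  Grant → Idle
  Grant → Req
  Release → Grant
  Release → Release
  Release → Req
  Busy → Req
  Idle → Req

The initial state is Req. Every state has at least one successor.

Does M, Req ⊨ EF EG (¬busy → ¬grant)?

States satisfying EG (¬busy → ¬grant): {Req, Grant, Release, Busy, Idle}.
States satisfying EF EG (¬busy → ¬grant): {Req, Grant, Release, Busy, Idle}.
Some path from Req reaches a state where EG (¬busy → ¬grant) holds.
Req ∈ Sat(EF EG (¬busy → ¬grant)).

Satisfied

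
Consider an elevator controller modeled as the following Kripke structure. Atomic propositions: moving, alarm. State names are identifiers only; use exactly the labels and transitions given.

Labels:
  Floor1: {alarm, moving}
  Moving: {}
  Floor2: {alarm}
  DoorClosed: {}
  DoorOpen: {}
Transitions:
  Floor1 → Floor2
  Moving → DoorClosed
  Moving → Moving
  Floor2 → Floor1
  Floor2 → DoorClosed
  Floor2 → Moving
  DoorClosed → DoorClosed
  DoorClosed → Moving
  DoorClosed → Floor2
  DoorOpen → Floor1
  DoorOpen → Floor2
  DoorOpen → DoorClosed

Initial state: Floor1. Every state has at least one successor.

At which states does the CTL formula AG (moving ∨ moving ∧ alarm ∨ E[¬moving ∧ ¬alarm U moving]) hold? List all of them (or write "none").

States satisfying AG (moving ∨ moving ∧ alarm ∨ E[¬moving ∧ ¬alarm U moving]): ∅.

none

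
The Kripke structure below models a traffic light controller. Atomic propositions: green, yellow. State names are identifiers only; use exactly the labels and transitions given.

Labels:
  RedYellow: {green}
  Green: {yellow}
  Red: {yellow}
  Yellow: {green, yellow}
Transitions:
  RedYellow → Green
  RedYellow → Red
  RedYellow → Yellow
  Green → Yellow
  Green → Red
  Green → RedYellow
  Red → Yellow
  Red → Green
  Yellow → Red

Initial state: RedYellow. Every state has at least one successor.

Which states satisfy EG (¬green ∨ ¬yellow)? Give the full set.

States satisfying ¬green ∨ ¬yellow: {RedYellow, Green, Red}.
States satisfying EG (¬green ∨ ¬yellow): {RedYellow, Green, Red}.

{RedYellow, Green, Red}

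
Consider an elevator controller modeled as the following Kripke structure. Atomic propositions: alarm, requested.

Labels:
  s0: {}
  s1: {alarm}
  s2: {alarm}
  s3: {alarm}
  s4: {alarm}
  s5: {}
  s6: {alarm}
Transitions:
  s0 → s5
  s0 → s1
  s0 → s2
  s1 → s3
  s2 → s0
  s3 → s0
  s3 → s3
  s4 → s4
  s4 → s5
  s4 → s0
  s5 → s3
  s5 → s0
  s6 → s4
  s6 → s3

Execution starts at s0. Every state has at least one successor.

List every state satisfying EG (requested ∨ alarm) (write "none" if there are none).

{s1, s3, s4, s6}

States satisfying requested ∨ alarm: {s1, s2, s3, s4, s6}.
States satisfying EG (requested ∨ alarm): {s1, s3, s4, s6}.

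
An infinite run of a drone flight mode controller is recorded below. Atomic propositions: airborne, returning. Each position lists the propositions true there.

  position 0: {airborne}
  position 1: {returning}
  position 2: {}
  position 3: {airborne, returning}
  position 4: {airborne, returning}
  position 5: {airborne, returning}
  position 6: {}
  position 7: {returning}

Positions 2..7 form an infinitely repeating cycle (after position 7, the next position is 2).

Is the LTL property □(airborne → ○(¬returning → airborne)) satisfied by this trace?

No

airborne → ○(¬returning → airborne) must hold at every position from 0 onward. It fails at position 5, so □(airborne → ○(¬returning → airborne)) is false.
Positions where airborne holds: 0, 3, 4, 5.
Check ○(¬returning → airborne) at each: 0→ok, 3→ok, 4→ok, 5→fails.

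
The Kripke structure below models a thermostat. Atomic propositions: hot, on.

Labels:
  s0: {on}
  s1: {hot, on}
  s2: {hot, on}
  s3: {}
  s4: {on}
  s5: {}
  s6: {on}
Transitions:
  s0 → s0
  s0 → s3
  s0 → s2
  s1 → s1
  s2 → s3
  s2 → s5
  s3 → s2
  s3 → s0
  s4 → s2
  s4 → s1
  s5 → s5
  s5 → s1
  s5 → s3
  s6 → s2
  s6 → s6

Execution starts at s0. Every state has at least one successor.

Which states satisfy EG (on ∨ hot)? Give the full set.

States satisfying on ∨ hot: {s0, s1, s2, s4, s6}.
States satisfying EG (on ∨ hot): {s0, s1, s4, s6}.

{s0, s1, s4, s6}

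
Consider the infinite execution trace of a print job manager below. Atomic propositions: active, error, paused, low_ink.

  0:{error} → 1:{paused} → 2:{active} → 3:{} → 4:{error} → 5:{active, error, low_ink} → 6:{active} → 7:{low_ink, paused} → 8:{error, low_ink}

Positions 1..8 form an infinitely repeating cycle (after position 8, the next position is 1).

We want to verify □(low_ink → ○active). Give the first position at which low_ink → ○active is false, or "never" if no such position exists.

7

Check low_ink → ○active at each position in order: 0 ✓, 1 ✓, 2 ✓, 3 ✓, 4 ✓, 5 ✓, 6 ✓.
At position 7 the labels are {low_ink, paused} and the next position 8 has {error, low_ink}, so low_ink → ○active is false there. This is the first violation.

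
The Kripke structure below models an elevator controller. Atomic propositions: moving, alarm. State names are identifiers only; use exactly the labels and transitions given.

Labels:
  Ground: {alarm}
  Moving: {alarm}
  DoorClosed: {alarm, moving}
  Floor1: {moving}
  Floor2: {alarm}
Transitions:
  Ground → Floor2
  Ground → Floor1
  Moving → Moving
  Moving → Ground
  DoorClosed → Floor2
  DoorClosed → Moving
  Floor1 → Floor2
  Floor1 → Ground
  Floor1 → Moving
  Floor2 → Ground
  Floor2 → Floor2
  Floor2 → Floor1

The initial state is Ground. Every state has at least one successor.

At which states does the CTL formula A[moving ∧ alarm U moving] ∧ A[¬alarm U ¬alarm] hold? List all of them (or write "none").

{Floor1}

States satisfying moving ∧ alarm: {DoorClosed}.
States satisfying moving: {DoorClosed, Floor1}.
States satisfying A[moving ∧ alarm U moving]: {DoorClosed, Floor1}.
States satisfying ¬alarm: {Floor1}.
States satisfying A[¬alarm U ¬alarm]: {Floor1}.
States satisfying A[moving ∧ alarm U moving] ∧ A[¬alarm U ¬alarm]: {Floor1}.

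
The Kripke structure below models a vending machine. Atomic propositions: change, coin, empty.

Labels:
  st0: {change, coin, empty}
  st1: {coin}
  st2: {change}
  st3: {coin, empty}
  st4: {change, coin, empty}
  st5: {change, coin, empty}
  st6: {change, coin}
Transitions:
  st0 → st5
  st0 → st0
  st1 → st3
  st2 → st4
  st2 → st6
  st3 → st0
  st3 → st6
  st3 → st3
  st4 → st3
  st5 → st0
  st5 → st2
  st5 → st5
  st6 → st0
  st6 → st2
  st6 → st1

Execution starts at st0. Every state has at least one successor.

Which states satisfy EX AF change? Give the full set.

States satisfying AF change: {st0, st2, st4, st5, st6}.
States satisfying EX AF change: {st0, st2, st3, st5, st6}.

{st0, st2, st3, st5, st6}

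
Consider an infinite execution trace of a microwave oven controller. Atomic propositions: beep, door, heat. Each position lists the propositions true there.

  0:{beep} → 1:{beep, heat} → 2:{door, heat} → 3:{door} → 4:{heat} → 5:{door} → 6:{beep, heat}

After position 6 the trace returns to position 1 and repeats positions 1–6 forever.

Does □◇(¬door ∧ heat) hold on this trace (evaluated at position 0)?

◇(¬door ∧ heat) holds at every position 0..6, and those are all positions ever visited, so □◇(¬door ∧ heat) holds.

Satisfied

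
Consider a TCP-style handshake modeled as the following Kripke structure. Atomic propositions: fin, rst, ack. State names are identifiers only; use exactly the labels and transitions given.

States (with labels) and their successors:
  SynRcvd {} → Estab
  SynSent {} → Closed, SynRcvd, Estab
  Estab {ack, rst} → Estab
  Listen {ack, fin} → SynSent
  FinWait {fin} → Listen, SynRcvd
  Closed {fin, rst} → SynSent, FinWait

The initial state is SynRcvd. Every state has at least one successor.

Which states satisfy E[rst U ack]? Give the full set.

States satisfying rst: {Estab, Closed}.
States satisfying ack: {Estab, Listen}.
States satisfying E[rst U ack]: {Estab, Listen}.

{Estab, Listen}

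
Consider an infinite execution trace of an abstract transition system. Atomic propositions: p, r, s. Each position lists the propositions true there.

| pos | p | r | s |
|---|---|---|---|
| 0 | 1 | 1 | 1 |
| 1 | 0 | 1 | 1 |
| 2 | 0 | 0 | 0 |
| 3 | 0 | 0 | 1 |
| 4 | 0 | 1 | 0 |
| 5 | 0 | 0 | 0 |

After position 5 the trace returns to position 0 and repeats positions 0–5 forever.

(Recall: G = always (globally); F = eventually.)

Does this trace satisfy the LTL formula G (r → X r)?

Violated

r → X r must hold at every position from 0 onward. It fails at position 1, so G (r → X r) is false.
Positions where r holds: 0, 1, 4.
Check X r at each: 0→ok, 1→fails, 4→fails.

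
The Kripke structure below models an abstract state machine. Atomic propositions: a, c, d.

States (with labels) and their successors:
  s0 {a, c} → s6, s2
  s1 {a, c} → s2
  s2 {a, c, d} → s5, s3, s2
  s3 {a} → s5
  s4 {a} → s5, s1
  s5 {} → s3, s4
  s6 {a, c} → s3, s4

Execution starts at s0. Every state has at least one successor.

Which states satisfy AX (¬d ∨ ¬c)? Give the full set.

States satisfying ¬d ∨ ¬c: {s0, s1, s3, s4, s5, s6}.
States satisfying AX (¬d ∨ ¬c): {s3, s4, s5, s6}.

{s3, s4, s5, s6}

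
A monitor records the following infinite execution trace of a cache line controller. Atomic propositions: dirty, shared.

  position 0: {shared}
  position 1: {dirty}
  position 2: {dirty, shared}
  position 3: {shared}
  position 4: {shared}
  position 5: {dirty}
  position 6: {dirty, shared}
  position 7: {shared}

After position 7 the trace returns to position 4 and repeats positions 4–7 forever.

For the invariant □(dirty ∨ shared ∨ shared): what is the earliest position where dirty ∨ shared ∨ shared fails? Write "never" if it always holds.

never

dirty ∨ shared ∨ shared holds at every position 0..7, and those are all the positions the trace ever visits, so the invariant □(dirty ∨ shared ∨ shared) is never violated.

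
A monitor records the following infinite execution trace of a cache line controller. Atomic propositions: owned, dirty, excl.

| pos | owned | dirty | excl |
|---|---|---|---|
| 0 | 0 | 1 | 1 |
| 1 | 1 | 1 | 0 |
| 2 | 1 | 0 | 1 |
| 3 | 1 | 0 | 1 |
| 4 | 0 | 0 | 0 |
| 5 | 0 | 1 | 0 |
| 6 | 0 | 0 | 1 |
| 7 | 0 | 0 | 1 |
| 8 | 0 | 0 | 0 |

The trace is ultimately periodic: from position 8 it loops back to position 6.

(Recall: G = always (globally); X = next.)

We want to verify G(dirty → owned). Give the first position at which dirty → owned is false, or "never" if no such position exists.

At position 0 the labels are {dirty, excl}, so dirty → owned is false there. This is the first violation.

0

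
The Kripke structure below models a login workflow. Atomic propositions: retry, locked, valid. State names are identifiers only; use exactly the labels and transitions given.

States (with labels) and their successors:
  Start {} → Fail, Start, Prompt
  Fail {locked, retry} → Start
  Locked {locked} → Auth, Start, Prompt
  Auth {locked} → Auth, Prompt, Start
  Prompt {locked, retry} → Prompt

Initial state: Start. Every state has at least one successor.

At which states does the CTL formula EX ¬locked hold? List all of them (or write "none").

{Start, Fail, Locked, Auth}

States satisfying ¬locked: {Start}.
States satisfying EX ¬locked: {Start, Fail, Locked, Auth}.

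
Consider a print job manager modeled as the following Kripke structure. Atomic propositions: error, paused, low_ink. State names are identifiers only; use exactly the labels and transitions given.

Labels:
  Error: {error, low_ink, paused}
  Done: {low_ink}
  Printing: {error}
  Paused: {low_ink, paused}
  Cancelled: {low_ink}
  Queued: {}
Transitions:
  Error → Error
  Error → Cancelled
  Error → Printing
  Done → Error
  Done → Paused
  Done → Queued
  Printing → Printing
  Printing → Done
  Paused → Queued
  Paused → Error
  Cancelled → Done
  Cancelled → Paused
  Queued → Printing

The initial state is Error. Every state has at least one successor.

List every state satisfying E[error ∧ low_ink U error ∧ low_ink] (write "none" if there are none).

{Error}

States satisfying error ∧ low_ink: {Error}.
States satisfying E[error ∧ low_ink U error ∧ low_ink]: {Error}.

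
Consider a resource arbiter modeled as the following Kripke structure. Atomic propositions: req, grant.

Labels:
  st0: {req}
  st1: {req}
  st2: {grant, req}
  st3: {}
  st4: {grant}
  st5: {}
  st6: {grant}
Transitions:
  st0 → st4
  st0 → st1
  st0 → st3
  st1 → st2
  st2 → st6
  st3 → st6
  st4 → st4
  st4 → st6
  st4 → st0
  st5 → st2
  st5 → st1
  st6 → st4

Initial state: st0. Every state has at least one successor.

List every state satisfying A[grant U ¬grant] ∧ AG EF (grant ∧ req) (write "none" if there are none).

{st0, st1, st3, st5}

States satisfying grant: {st2, st4, st6}.
States satisfying ¬grant: {st0, st1, st3, st5}.
States satisfying A[grant U ¬grant]: {st0, st1, st3, st5}.
States satisfying EF (grant ∧ req): {st0, st1, st2, st3, st4, st5, st6}.
States satisfying AG EF (grant ∧ req): {st0, st1, st2, st3, st4, st5, st6}.
States satisfying A[grant U ¬grant] ∧ AG EF (grant ∧ req): {st0, st1, st3, st5}.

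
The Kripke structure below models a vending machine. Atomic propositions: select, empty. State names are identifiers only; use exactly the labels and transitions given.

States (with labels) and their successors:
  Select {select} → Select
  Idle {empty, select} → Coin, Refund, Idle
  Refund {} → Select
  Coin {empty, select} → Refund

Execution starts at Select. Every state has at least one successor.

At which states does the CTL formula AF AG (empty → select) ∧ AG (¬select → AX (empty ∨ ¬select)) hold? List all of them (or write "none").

{Select}

States satisfying AG (empty → select): {Select, Idle, Refund, Coin}.
States satisfying AF AG (empty → select): {Select, Idle, Refund, Coin}.
States satisfying ¬select → AX (empty ∨ ¬select): {Select, Idle, Coin}.
States satisfying AG (¬select → AX (empty ∨ ¬select)): {Select}.
States satisfying AF AG (empty → select) ∧ AG (¬select → AX (empty ∨ ¬select)): {Select}.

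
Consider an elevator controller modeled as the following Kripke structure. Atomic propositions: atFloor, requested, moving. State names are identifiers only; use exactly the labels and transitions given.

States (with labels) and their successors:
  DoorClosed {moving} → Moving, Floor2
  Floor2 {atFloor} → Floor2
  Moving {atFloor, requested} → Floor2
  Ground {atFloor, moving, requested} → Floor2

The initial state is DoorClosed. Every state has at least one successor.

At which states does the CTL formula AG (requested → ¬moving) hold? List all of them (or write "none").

{DoorClosed, Floor2, Moving}

States satisfying requested → ¬moving: {DoorClosed, Floor2, Moving}.
States satisfying AG (requested → ¬moving): {DoorClosed, Floor2, Moving}.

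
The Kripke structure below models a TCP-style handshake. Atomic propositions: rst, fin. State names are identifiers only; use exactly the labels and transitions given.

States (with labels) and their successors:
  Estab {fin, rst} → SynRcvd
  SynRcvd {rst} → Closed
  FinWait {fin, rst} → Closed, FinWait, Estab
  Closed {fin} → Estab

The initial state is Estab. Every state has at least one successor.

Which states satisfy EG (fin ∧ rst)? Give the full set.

States satisfying fin ∧ rst: {Estab, FinWait}.
States satisfying EG (fin ∧ rst): {FinWait}.

{FinWait}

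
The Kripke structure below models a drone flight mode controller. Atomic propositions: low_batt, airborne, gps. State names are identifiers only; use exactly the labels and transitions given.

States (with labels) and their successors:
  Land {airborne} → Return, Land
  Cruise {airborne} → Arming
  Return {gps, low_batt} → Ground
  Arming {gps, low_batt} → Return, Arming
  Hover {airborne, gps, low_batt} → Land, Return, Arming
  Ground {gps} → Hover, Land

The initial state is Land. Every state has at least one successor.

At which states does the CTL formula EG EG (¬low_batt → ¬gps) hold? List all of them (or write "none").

States satisfying EG (¬low_batt → ¬gps): {Land, Cruise, Arming, Hover}.
States satisfying EG EG (¬low_batt → ¬gps): {Land, Cruise, Arming, Hover}.

{Land, Cruise, Arming, Hover}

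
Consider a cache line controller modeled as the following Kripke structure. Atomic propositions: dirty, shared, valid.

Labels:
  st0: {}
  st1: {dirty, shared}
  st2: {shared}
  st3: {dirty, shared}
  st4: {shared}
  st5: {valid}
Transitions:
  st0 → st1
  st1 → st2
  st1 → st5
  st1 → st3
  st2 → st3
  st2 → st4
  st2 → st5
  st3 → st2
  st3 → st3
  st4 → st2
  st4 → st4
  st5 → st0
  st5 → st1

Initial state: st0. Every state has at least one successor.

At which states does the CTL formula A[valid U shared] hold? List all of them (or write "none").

States satisfying valid: {st5}.
States satisfying shared: {st1, st2, st3, st4}.
States satisfying A[valid U shared]: {st1, st2, st3, st4}.

{st1, st2, st3, st4}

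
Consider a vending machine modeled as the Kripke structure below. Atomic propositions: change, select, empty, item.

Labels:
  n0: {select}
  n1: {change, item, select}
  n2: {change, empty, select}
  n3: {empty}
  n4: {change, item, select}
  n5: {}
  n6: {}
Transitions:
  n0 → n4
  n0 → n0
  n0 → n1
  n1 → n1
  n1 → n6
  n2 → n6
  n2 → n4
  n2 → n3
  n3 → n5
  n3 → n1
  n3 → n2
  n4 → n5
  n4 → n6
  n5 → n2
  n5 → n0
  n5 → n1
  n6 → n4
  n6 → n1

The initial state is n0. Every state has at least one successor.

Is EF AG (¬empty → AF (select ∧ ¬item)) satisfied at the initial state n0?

States satisfying AG (¬empty → AF (select ∧ ¬item)): ∅.
States satisfying EF AG (¬empty → AF (select ∧ ¬item)): ∅.
No suitable path/successor from n0 witnesses the formula.
n0 ∉ Sat(EF AG (¬empty → AF (select ∧ ¬item))).

Does not hold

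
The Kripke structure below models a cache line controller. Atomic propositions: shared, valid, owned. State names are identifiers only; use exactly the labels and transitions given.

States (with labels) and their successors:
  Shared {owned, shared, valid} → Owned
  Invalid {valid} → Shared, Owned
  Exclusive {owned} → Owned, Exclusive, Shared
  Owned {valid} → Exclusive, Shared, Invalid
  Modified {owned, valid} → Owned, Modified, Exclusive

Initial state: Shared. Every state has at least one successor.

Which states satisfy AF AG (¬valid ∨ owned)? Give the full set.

none

States satisfying AG (¬valid ∨ owned): ∅.
States satisfying AF AG (¬valid ∨ owned): ∅.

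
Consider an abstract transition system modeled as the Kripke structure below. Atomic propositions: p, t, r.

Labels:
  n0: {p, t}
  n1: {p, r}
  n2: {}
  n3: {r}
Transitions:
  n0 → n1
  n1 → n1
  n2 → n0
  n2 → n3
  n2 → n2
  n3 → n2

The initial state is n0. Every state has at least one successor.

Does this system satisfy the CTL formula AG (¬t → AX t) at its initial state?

No

States satisfying ¬t → AX t: {n0}.
States satisfying AG (¬t → AX t): ∅.
n1 is reachable from n0 and violates ¬t → AX t, so AG fails at n0.
n0 ∉ Sat(AG (¬t → AX t)).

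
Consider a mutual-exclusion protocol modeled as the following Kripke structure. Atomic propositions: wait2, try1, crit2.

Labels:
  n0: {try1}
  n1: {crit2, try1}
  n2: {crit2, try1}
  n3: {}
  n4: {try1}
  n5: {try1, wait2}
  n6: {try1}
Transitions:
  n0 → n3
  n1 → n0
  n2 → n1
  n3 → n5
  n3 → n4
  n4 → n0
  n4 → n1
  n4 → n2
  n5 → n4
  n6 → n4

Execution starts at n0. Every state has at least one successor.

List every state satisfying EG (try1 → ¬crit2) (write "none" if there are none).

States satisfying try1 → ¬crit2: {n0, n3, n4, n5, n6}.
States satisfying EG (try1 → ¬crit2): {n0, n3, n4, n5, n6}.

{n0, n3, n4, n5, n6}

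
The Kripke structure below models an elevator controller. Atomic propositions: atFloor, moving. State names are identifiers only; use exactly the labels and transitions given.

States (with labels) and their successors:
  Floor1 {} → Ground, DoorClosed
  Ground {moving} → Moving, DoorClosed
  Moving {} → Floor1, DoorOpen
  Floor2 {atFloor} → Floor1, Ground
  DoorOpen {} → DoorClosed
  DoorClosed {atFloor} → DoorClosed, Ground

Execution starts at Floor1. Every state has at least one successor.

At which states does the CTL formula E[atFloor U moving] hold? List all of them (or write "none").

{Ground, Floor2, DoorClosed}

States satisfying atFloor: {Floor2, DoorClosed}.
States satisfying moving: {Ground}.
States satisfying E[atFloor U moving]: {Ground, Floor2, DoorClosed}.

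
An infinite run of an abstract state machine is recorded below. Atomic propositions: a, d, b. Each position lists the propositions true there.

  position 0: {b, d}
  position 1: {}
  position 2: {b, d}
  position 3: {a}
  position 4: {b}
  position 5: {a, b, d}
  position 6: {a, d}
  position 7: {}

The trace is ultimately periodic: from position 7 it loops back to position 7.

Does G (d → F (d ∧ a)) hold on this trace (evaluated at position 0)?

Satisfied

d → F (d ∧ a) holds at every position 0..7, and those are all positions ever visited, so G (d → F (d ∧ a)) holds.
Positions where d holds: 0, 2, 5, 6.
Check F (d ∧ a) at each: 0→ok, 2→ok, 5→ok, 6→ok.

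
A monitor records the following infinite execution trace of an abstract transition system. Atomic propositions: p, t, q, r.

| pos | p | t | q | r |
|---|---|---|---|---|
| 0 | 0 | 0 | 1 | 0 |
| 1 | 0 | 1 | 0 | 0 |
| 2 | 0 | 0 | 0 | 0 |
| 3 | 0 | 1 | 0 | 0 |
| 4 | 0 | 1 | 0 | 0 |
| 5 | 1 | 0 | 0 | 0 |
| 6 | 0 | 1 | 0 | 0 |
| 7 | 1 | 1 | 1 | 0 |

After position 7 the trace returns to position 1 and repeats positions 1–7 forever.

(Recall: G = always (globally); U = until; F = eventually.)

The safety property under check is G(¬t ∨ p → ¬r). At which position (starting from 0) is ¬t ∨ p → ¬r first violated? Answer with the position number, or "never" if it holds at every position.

¬t ∨ p → ¬r holds at every position 0..7, and those are all the positions the trace ever visits, so the invariant G(¬t ∨ p → ¬r) is never violated.

never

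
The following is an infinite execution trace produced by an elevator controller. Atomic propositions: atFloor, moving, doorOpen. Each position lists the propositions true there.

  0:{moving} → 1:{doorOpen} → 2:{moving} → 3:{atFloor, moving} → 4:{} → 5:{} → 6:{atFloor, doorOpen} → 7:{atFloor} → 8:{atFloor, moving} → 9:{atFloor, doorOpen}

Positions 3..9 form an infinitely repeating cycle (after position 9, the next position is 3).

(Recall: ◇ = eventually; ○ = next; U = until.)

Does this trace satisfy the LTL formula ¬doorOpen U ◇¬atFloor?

Walking from position 0: ◇¬atFloor first holds at position 0, and ¬doorOpen holds at every earlier position along the way, so ¬doorOpen U ◇¬atFloor holds.

Satisfied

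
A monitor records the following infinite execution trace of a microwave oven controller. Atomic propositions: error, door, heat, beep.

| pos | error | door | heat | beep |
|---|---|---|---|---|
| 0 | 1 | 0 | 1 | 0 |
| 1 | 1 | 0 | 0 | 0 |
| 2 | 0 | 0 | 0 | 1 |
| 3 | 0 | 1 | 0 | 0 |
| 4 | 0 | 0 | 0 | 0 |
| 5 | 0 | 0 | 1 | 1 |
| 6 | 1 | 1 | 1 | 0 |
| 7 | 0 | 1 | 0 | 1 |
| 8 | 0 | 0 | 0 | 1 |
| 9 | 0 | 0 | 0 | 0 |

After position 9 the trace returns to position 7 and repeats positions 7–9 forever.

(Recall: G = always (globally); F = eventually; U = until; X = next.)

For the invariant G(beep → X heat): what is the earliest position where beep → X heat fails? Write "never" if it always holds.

Check beep → X heat at each position in order: 0 ✓, 1 ✓.
At position 2 the labels are {beep} and the next position 3 has {door}, so beep → X heat is false there. This is the first violation.

2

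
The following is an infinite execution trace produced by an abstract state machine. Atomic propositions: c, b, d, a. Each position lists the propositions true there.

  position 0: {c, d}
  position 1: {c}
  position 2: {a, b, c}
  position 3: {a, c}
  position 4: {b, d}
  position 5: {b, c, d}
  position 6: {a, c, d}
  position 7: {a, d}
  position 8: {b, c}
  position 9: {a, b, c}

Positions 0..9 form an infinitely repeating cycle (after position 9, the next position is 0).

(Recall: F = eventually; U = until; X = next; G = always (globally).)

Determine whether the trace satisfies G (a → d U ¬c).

a → d U ¬c must hold at every position from 0 onward. It fails at position 2, so G (a → d U ¬c) is false.
Positions where a holds: 2, 3, 6, 7, 9.
Check d U ¬c at each: 2→fails, 3→fails, 6→ok, 7→ok, 9→fails.

Does not hold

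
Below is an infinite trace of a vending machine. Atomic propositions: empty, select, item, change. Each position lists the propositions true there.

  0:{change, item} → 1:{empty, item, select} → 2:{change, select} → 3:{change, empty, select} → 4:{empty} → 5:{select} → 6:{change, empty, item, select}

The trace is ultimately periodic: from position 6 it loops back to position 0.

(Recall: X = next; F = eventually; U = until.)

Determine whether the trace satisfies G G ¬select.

G ¬select must hold at every position from 0 onward. It fails at position 0, so G G ¬select is false.

No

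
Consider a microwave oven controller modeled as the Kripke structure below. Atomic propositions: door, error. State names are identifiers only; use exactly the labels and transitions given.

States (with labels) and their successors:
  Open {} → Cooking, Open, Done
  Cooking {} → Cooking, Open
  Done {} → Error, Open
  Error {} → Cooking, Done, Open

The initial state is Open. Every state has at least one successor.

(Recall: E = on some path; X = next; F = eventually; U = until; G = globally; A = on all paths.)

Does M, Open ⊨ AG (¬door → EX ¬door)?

States satisfying ¬door → EX ¬door: {Open, Cooking, Done, Error}.
States satisfying AG (¬door → EX ¬door): {Open, Cooking, Done, Error}.
Every state reachable from Open satisfies ¬door → EX ¬door.
Open ∈ Sat(AG (¬door → EX ¬door)).

Yes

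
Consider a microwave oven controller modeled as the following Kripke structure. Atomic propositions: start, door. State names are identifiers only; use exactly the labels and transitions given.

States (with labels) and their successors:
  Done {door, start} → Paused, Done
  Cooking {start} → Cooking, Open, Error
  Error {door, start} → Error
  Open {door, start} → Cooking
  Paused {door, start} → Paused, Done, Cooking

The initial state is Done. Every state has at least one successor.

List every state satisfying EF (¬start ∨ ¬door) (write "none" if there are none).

{Done, Cooking, Open, Paused}

States satisfying ¬start ∨ ¬door: {Cooking}.
States satisfying EF (¬start ∨ ¬door): {Done, Cooking, Open, Paused}.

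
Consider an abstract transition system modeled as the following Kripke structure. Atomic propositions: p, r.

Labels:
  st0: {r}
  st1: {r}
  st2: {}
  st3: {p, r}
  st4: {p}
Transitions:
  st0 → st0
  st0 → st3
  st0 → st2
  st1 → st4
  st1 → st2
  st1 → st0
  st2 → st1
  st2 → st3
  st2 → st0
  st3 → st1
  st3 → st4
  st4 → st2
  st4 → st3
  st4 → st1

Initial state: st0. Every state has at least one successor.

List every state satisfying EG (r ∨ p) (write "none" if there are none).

{st0, st1, st3, st4}

States satisfying r ∨ p: {st0, st1, st3, st4}.
States satisfying EG (r ∨ p): {st0, st1, st3, st4}.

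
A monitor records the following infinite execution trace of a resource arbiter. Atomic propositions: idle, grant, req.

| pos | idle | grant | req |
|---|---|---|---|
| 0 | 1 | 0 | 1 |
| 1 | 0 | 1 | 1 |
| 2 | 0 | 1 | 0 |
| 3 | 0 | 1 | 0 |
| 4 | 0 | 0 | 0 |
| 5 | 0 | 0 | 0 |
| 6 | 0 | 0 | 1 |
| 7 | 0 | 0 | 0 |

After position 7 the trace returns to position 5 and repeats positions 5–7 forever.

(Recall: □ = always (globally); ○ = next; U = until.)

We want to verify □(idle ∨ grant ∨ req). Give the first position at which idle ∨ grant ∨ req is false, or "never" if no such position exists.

Check idle ∨ grant ∨ req at each position in order: 0 ✓, 1 ✓, 2 ✓, 3 ✓.
At position 4 the labels are {}, so idle ∨ grant ∨ req is false there. This is the first violation.

4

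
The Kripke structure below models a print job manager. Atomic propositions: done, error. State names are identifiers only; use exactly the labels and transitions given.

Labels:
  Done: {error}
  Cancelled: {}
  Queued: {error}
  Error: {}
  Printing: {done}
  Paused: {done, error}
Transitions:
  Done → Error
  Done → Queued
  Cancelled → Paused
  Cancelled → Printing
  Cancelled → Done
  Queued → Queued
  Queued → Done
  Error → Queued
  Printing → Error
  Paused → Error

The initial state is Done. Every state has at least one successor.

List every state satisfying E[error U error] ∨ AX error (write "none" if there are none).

{Done, Queued, Error, Paused}

States satisfying error: {Done, Queued, Paused}.
States satisfying E[error U error]: {Done, Queued, Paused}.
States satisfying AX error: {Queued, Error}.
States satisfying E[error U error] ∨ AX error: {Done, Queued, Error, Paused}.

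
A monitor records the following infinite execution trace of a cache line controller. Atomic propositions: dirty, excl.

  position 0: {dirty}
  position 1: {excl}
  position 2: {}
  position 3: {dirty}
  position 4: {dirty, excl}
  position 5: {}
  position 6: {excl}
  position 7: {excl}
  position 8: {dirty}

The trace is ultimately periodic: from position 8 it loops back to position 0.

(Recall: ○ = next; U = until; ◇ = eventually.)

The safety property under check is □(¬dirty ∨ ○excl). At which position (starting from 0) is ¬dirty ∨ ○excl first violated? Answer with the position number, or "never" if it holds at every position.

4

Check ¬dirty ∨ ○excl at each position in order: 0 ✓, 1 ✓, 2 ✓, 3 ✓.
At position 4 the labels are {dirty, excl} and the next position 5 has {}, so ¬dirty ∨ ○excl is false there. This is the first violation.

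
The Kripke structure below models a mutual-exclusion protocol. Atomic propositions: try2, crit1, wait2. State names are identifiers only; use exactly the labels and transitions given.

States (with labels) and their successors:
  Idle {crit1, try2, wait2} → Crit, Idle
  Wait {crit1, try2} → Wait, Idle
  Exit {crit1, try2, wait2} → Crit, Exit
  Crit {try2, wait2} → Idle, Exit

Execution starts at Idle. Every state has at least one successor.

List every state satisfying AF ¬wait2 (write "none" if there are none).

{Wait}

States satisfying ¬wait2: {Wait}.
States satisfying AF ¬wait2: {Wait}.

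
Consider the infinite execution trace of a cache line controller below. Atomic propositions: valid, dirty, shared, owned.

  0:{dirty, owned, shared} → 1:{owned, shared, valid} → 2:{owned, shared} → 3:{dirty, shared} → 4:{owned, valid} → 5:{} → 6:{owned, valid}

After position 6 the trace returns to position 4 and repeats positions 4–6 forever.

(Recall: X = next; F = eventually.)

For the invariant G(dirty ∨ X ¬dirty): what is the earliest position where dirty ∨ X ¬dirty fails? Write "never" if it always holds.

Check dirty ∨ X ¬dirty at each position in order: 0 ✓, 1 ✓.
At position 2 the labels are {owned, shared} and the next position 3 has {dirty, shared}, so dirty ∨ X ¬dirty is false there. This is the first violation.

2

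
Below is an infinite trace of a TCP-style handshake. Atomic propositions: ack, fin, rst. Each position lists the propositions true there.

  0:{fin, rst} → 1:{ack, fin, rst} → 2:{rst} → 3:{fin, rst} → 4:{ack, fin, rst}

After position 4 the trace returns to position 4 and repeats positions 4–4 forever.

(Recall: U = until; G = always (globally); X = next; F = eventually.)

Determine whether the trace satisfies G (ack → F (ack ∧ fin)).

ack → F (ack ∧ fin) holds at every position 0..4, and those are all positions ever visited, so G (ack → F (ack ∧ fin)) holds.
Positions where ack holds: 1, 4.
Check F (ack ∧ fin) at each: 1→ok, 4→ok.

Holds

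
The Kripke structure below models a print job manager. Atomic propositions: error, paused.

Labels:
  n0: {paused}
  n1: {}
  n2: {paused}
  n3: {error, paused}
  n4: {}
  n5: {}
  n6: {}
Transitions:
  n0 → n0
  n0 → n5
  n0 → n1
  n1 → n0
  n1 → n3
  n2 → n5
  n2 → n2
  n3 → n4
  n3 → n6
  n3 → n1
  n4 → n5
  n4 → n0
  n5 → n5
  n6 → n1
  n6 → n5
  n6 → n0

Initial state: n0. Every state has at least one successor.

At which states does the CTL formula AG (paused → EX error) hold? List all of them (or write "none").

States satisfying paused → EX error: {n1, n4, n5, n6}.
States satisfying AG (paused → EX error): {n5}.

{n5}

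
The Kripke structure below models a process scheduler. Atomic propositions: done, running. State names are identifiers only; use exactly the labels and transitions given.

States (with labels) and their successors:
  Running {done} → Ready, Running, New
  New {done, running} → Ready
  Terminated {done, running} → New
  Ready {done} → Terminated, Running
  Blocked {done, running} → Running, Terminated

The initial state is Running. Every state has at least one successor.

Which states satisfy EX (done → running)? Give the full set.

{Running, Terminated, Ready, Blocked}

States satisfying done → running: {New, Terminated, Blocked}.
States satisfying EX (done → running): {Running, Terminated, Ready, Blocked}.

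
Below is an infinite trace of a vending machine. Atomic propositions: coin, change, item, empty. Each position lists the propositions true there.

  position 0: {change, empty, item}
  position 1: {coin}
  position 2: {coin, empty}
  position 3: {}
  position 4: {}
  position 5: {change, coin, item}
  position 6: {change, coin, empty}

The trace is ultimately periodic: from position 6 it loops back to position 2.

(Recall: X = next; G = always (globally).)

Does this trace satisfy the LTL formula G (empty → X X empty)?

empty → X X empty must hold at every position from 0 onward. It fails at position 2, so G (empty → X X empty) is false.
Positions where empty holds: 0, 2, 6.
Check X X empty at each: 0→ok, 2→fails, 6→fails.

No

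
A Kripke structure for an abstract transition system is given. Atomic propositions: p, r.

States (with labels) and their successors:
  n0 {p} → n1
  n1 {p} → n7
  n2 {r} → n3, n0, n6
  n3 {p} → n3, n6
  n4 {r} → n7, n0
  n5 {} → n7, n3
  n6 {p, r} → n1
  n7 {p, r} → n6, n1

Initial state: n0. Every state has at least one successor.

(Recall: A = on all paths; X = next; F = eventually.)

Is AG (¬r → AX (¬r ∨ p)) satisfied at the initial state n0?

Yes

States satisfying ¬r → AX (¬r ∨ p): {n0, n1, n2, n3, n4, n5, n6, n7}.
States satisfying AG (¬r → AX (¬r ∨ p)): {n0, n1, n2, n3, n4, n5, n6, n7}.
Every state reachable from n0 satisfies ¬r → AX (¬r ∨ p).
n0 ∈ Sat(AG (¬r → AX (¬r ∨ p))).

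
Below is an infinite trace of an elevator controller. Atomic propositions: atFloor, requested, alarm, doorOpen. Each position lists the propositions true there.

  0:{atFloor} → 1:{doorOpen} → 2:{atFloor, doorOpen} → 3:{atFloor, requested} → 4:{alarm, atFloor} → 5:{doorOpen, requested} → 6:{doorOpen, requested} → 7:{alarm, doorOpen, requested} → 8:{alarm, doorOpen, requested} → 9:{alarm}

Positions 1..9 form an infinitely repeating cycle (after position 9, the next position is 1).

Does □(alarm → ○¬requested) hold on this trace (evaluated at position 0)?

alarm → ○¬requested must hold at every position from 0 onward. It fails at position 4, so □(alarm → ○¬requested) is false.
Positions where alarm holds: 4, 7, 8, 9.
Check ○¬requested at each: 4→fails, 7→fails, 8→ok, 9→ok.

Violated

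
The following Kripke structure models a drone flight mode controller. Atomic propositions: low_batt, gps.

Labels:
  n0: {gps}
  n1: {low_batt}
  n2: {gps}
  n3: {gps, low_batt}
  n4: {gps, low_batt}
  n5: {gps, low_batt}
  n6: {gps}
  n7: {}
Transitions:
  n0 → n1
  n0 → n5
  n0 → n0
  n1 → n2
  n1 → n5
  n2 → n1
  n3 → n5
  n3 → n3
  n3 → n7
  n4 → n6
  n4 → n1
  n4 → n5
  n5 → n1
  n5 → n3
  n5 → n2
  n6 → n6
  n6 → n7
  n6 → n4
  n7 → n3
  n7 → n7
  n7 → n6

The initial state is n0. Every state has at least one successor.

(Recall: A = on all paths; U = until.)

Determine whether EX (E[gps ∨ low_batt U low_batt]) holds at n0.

States satisfying E[gps ∨ low_batt U low_batt]: {n0, n1, n2, n3, n4, n5, n6}.
States satisfying EX (E[gps ∨ low_batt U low_batt]): {n0, n1, n2, n3, n4, n5, n6, n7}.
n0 ∈ Sat(EX (E[gps ∨ low_batt U low_batt])).

Holds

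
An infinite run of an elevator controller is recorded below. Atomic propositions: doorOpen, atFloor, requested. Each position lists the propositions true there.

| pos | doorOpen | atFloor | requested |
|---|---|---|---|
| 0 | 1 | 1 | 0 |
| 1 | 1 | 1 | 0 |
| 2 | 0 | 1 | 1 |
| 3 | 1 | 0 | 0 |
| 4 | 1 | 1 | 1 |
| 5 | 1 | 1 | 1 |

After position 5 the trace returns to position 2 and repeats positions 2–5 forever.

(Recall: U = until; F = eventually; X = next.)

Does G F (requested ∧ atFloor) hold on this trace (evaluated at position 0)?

Satisfied

F (requested ∧ atFloor) holds at every position 0..5, and those are all positions ever visited, so G F (requested ∧ atFloor) holds.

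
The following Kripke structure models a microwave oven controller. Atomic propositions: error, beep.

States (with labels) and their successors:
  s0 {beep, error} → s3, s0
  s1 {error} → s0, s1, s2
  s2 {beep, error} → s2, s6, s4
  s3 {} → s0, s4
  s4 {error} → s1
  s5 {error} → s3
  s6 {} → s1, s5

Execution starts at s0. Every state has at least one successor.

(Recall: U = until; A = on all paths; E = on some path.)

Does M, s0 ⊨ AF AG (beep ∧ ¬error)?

Does not hold

States satisfying AG (beep ∧ ¬error): ∅.
States satisfying AF AG (beep ∧ ¬error): ∅.
There is a path from s0 along which AG (beep ∧ ¬error) never holds.
s0 ∉ Sat(AF AG (beep ∧ ¬error)).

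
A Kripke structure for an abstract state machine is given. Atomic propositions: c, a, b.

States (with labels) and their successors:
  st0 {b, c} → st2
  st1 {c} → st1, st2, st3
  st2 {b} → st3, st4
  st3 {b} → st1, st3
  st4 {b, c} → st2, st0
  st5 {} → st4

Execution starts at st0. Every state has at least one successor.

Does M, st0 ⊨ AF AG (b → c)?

States satisfying AG (b → c): ∅.
States satisfying AF AG (b → c): ∅.
There is a path from st0 along which AG (b → c) never holds.
st0 ∉ Sat(AF AG (b → c)).

Violated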